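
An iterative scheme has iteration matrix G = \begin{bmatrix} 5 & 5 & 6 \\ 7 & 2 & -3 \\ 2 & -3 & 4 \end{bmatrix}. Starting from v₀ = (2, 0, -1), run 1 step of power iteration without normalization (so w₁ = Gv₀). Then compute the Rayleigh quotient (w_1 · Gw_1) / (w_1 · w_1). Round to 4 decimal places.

w1 = Gv₀ = (4, 17, 0)
Gw1 = (105, 62, -43)
w1·Gw1 = 4·105 + 17·62 + 0·(-43) = 1474; w1·w1 = 4·4 + 17·17 + 0·0 = 305
λ ≈ 1474/305 = 4.8328

4.8328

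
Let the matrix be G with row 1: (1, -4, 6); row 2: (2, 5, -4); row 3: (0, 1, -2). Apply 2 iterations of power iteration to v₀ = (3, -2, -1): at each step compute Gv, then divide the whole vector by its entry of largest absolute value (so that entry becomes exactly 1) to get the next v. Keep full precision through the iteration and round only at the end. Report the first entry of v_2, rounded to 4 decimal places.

Gv0 = (5.00000, 0.00000, 0.00000); divide by 5.00000 → v1 = (1.00000, 0.00000, 0.00000)
Gv1 = (1.00000, 2.00000, 0.00000); divide by 2.00000 → v2 = (0.50000, 1.00000, 0.00000)
Requested entry of v2: 5/10 = 0.5000

0.5000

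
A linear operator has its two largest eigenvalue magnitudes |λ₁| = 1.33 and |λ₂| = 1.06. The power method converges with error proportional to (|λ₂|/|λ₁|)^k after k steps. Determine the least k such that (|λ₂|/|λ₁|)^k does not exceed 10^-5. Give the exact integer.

51

|λ₂/λ₁| = 1.06/1.33 = 0.79699
Need k ≥ ln(10^-5) / ln(0.79699) = -11.5129 / -0.2269 ≈ 50.738
Smallest integer k satisfying the bound: 51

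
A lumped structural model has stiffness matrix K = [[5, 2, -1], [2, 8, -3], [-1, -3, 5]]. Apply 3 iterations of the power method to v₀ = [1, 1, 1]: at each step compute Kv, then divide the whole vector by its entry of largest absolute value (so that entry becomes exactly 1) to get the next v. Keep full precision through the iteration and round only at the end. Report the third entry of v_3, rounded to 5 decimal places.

-0.51786

Kv0 = (6.000000, 7.000000, 1.000000); divide by 7.000000 → v1 = (0.857143, 1.000000, 0.142857)
Kv1 = (6.142857, 9.285714, -3.142857); divide by 9.285714 → v2 = (0.661538, 1.000000, -0.338462)
Kv2 = (5.646154, 10.338462, -5.353846); divide by 10.338462 → v3 = (0.546131, 1.000000, -0.517857)
Requested entry of v3: -348/672 = -0.51786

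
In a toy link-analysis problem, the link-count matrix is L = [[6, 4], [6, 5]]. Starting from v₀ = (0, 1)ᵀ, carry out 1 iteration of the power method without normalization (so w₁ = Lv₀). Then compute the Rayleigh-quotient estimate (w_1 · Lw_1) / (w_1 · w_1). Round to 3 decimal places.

10.268

w1 = Lv₀ = (6·0 + 4·1; 6·0 + 5·1) = (4, 5)
Lw1 = (44, 49)
w1·Lw1 = 4·44 + 5·49 = 421; w1·w1 = 4·4 + 5·5 = 41
λ ≈ 421/41 = 10.268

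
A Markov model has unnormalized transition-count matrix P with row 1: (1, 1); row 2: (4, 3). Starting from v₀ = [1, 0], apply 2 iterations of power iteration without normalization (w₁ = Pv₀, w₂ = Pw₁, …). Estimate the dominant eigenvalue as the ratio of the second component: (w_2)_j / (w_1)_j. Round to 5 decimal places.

w1 = Pv₀ = (1, 4)
w2 = Pw1 = (5, 16)
Ratio at component: 16 / 4 = 4.00000

λ ≈ 4.00000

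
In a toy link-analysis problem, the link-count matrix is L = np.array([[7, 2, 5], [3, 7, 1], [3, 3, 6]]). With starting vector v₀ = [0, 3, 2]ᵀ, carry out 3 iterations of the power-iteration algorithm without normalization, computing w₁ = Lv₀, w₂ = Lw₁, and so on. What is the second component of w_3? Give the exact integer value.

w1 = Lv₀ = (7·0 + 2·3 + 5·2; 3·0 + 7·3 + 1·2; 3·0 + 3·3 + 6·2) = (16, 23, 21)
w2 = Lw1 = (7·16 + 2·23 + 5·21; 3·16 + 7·23 + 1·21; 3·16 + 3·23 + 6·21) = (263, 230, 243)
w3 = Lw2 = (3516, 2642, 2937)
The requested component of w3 is 2642.

2642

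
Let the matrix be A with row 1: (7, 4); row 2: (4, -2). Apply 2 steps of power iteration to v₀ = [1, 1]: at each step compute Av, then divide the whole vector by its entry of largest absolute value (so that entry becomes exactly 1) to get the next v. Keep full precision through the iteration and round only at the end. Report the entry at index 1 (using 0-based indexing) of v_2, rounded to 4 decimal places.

Av0 = (11.00000, 2.00000); divide by 11.00000 → v1 = (1.00000, 0.18182)
Av1 = (7.72727, 3.63636); divide by 7.72727 → v2 = (1.00000, 0.47059)
Requested entry of v2: 40/85 = 0.4706

0.4706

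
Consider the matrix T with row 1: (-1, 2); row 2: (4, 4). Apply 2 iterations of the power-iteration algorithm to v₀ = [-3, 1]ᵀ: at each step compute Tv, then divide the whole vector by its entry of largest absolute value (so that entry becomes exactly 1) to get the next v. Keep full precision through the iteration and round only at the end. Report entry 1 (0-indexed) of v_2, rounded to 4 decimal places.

Tv0 = (5.00000, -8.00000); divide by -8.00000 → v1 = (-0.62500, 1.00000)
Tv1 = (2.62500, 1.50000); divide by 2.62500 → v2 = (1.00000, 0.57143)
Requested entry of v2: -12/-21 = 0.5714

0.5714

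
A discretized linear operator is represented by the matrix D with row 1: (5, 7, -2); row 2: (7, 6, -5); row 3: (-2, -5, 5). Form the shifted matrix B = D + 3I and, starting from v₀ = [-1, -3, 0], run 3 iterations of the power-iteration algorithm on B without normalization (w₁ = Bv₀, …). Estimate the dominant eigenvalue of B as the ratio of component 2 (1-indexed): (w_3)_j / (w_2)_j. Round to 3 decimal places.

B = D + 3I has rows (8, 7, -2); (7, 9, -5); (-2, -5, 8)
w1 = Bv₀ = (8·(-1) + 7·(-3) + (-2)·0; 7·(-1) + 9·(-3) + (-5)·0; (-2)·(-1) + (-5)·(-3) + 8·0) = (-29, -34, 17)
w2 = Bw1 = (8·(-29) + 7·(-34) + (-2)·17; 7·(-29) + 9·(-34) + (-5)·17; (-2)·(-29) + (-5)·(-34) + 8·17) = (-504, -594, 364)
w3 = Bw2 = (-8918, -10694, 6890)
Ratio: -10694/-594 = 18.003

18.003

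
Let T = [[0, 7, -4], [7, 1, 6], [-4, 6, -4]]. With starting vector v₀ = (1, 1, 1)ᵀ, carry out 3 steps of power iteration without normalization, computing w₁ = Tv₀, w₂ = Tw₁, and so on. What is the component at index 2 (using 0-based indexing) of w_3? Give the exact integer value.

w1 = Tv₀ = (0·1 + 7·1 + (-4)·1; 7·1 + 1·1 + 6·1; (-4)·1 + 6·1 + (-4)·1) = (3, 14, -2)
w2 = Tw1 = (0·3 + 7·14 + (-4)·(-2); 7·3 + 1·14 + 6·(-2); (-4)·3 + 6·14 + (-4)·(-2)) = (106, 23, 80)
w3 = Tw2 = (-159, 1245, -606)
The requested component of w3 is -606.

-606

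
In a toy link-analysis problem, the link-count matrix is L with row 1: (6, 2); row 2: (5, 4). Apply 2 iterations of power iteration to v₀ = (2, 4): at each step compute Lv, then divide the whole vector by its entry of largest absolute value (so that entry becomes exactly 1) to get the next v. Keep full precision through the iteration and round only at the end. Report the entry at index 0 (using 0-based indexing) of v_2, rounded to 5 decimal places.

0.84314

Lv0 = (20.000000, 26.000000); divide by 26.000000 → v1 = (0.769231, 1.000000)
Lv1 = (6.615385, 7.846154); divide by 7.846154 → v2 = (0.843137, 1.000000)
Requested entry of v2: 172/204 = 0.84314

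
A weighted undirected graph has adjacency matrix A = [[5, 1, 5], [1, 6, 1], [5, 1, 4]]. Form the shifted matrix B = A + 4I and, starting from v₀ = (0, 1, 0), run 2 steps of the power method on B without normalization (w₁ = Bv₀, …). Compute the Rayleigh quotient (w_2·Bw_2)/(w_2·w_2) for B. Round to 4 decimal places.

μ ≈ 11.1707

B = A + 4I has rows (9, 1, 5); (1, 10, 1); (5, 1, 8)
w1 = Bv₀ = (9·0 + 1·1 + 5·0; 1·0 + 10·1 + 1·0; 5·0 + 1·1 + 8·0) = (1, 10, 1)
w2 = Bw1 = (9·1 + 1·10 + 5·1; 1·1 + 10·10 + 1·1; 5·1 + 1·10 + 8·1) = (24, 102, 23)
Bw2 = (433, 1067, 406)
w2·Bw2 = 128564; w2·w2 = 11509; μ ≈ 128564/11509 = 11.1707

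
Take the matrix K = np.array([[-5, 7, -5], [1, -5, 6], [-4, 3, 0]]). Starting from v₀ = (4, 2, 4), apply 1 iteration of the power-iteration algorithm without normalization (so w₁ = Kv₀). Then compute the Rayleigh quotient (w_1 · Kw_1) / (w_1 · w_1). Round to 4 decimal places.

λ ≈ -11.5491

w1 = Kv₀ = ((-5)·4 + 7·2 + (-5)·4; 1·4 + (-5)·2 + 6·4; (-4)·4 + 3·2 + 0·4) = (-26, 18, -10)
Kw1 = (306, -176, 158)
w1·Kw1 = (-26)·306 + 18·(-176) + (-10)·158 = -12704; w1·w1 = (-26)·(-26) + 18·18 + (-10)·(-10) = 1100
λ ≈ -12704/1100 = -11.5491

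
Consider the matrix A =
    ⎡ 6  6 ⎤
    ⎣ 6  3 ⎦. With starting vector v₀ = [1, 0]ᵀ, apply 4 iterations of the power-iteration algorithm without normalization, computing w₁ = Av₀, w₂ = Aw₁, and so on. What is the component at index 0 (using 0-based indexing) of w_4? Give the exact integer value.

8100

w1 = Av₀ = (6, 6)
w2 = Aw1 = (72, 54)
w3 = Aw2 = (756, 594)
w4 = Aw3 = (8100, 6318)
The requested component of w4 is 8100.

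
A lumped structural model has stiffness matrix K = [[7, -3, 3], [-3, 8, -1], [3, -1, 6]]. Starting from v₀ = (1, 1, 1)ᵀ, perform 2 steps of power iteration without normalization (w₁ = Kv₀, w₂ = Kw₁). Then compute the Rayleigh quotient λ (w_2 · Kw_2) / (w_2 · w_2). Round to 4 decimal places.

9.2735

w1 = Kv₀ = (7·1 + (-3)·1 + 3·1; (-3)·1 + 8·1 + (-1)·1; 3·1 + (-1)·1 + 6·1) = (7, 4, 8)
w2 = Kw1 = (7·7 + (-3)·4 + 3·8; (-3)·7 + 8·4 + (-1)·8; 3·7 + (-1)·4 + 6·8) = (61, 3, 65)
Kw2 = (613, -224, 570)
w2·Kw2 = 61·613 + 3·(-224) + 65·570 = 73771; w2·w2 = 61·61 + 3·3 + 65·65 = 7955
λ ≈ 73771/7955 = 9.2735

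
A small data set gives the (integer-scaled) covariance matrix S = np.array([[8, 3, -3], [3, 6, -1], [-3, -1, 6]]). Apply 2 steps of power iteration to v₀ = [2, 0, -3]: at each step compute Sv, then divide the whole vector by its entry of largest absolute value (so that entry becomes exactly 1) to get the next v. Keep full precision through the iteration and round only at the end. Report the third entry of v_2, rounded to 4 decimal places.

Sv0 = (25.00000, 9.00000, -24.00000); divide by 25.00000 → v1 = (1.00000, 0.36000, -0.96000)
Sv1 = (11.96000, 6.12000, -9.12000); divide by 11.96000 → v2 = (1.00000, 0.51171, -0.76254)
Requested entry of v2: -228/299 = -0.7625

-0.7625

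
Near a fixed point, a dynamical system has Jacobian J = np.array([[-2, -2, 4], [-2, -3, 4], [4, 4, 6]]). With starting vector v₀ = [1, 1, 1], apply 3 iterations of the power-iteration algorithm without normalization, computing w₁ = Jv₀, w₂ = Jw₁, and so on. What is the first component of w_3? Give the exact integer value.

86

w1 = Jv₀ = (0, -1, 14)
w2 = Jw1 = (58, 59, 80)
w3 = Jw2 = (86, 27, 948)
The requested component of w3 is 86.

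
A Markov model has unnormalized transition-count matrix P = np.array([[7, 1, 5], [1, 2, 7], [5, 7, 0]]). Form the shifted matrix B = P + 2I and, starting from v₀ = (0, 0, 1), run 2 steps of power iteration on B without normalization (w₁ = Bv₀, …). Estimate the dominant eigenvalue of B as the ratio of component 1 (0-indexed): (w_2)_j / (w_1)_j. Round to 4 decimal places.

6.7143

B = P + 2I has rows (9, 1, 5); (1, 4, 7); (5, 7, 2)
w1 = Bv₀ = (9·0 + 1·0 + 5·1; 1·0 + 4·0 + 7·1; 5·0 + 7·0 + 2·1) = (5, 7, 2)
w2 = Bw1 = (9·5 + 1·7 + 5·2; 1·5 + 4·7 + 7·2; 5·5 + 7·7 + 2·2) = (62, 47, 78)
Ratio: 47/7 = 6.7143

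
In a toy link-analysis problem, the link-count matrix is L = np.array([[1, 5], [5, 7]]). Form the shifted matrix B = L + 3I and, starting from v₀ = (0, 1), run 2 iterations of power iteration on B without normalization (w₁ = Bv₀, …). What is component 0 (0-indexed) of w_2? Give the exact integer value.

B = L + 3I has rows (4, 5); (5, 10)
w1 = Bv₀ = (5, 10)
w2 = Bw1 = (70, 125)
Requested component of w2: 70

70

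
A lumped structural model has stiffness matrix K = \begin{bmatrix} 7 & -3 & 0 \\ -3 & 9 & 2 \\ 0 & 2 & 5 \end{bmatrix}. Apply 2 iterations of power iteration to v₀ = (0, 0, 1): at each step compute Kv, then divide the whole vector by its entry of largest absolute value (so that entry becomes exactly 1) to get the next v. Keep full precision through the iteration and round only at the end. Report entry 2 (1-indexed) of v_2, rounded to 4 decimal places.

0.9655

Kv0 = (0.00000, 2.00000, 5.00000); divide by 5.00000 → v1 = (0.00000, 0.40000, 1.00000)
Kv1 = (-1.20000, 5.60000, 5.80000); divide by 5.80000 → v2 = (-0.20690, 0.96552, 1.00000)
Requested entry of v2: 28/29 = 0.9655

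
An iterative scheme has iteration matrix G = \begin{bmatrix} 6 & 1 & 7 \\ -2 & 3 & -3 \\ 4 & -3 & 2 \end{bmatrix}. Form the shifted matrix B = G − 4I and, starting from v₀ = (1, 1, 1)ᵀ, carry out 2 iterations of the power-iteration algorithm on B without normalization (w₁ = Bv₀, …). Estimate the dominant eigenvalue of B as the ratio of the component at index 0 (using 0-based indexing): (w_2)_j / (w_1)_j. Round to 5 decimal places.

0.70000

B = G − 4I has rows (2, 1, 7); (-2, -1, -3); (4, -3, -2)
w1 = Bv₀ = (2·1 + 1·1 + 7·1; (-2)·1 + (-1)·1 + (-3)·1; 4·1 + (-3)·1 + (-2)·1) = (10, -6, -1)
w2 = Bw1 = (2·10 + 1·(-6) + 7·(-1); (-2)·10 + (-1)·(-6) + (-3)·(-1); 4·10 + (-3)·(-6) + (-2)·(-1)) = (7, -11, 60)
Ratio: 7/10 = 0.70000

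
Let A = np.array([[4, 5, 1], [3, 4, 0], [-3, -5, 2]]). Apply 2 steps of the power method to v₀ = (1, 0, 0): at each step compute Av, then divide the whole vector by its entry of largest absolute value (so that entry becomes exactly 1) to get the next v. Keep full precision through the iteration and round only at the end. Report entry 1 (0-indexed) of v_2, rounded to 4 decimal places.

-0.7273

Av0 = (4.00000, 3.00000, -3.00000); divide by 4.00000 → v1 = (1.00000, 0.75000, -0.75000)
Av1 = (7.00000, 6.00000, -8.25000); divide by -8.25000 → v2 = (-0.84848, -0.72727, 1.00000)
Requested entry of v2: 24/-33 = -0.7273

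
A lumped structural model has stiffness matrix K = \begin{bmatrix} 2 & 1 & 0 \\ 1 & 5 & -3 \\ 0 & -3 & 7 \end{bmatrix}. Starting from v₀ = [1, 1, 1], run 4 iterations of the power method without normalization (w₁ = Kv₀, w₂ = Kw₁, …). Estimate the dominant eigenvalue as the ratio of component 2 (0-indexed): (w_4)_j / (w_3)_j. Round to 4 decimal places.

w1 = Kv₀ = (2·1 + 1·1 + 0·1; 1·1 + 5·1 + (-3)·1; 0·1 + (-3)·1 + 7·1) = (3, 3, 4)
w2 = Kw1 = (2·3 + 1·3 + 0·4; 1·3 + 5·3 + (-3)·4; 0·3 + (-3)·3 + 7·4) = (9, 6, 19)
w3 = Kw2 = (24, -18, 115)
w4 = Kw3 = (30, -411, 859)
Ratio at component: 859 / 115 = 7.4696

7.4696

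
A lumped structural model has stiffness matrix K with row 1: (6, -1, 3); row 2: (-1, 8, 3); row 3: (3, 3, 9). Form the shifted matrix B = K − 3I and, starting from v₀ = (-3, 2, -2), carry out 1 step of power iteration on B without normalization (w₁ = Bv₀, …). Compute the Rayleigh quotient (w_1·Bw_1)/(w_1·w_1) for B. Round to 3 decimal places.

B = K − 3I has rows (3, -1, 3); (-1, 5, 3); (3, 3, 6)
w1 = Bv₀ = (-17, 7, -15)
Bw1 = (-103, 7, -120)
w1·Bw1 = 3600; w1·w1 = 563; μ ≈ 3600/563 = 6.394

6.394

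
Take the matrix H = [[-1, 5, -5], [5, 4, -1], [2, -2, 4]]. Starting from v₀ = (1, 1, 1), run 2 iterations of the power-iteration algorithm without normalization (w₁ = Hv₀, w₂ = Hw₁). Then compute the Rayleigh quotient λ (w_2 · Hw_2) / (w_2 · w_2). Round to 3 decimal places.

w1 = Hv₀ = (-1, 8, 4)
w2 = Hw1 = (21, 23, -2)
Hw2 = (104, 199, -12)
w2·Hw2 = 21·104 + 23·199 + (-2)·(-12) = 6785; w2·w2 = 21·21 + 23·23 + (-2)·(-2) = 974
λ ≈ 6785/974 = 6.966

λ ≈ 6.966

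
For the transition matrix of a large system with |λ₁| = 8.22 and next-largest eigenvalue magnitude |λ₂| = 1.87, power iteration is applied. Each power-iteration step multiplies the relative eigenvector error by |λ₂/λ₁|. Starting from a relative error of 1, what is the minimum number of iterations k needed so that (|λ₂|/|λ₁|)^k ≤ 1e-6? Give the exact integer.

|λ₂/λ₁| = 1.87/8.22 = 0.22749
Need k ≥ ln(1e-6) / ln(0.22749) = -13.8155 / -1.4806 ≈ 9.331
Smallest integer k satisfying the bound: 10

10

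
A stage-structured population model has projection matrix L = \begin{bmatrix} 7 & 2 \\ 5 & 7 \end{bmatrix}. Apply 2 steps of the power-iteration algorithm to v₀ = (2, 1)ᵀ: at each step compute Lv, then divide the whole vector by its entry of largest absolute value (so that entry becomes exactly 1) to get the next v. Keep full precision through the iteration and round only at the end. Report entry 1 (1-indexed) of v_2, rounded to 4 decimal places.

Lv0 = (16.00000, 17.00000); divide by 17.00000 → v1 = (0.94118, 1.00000)
Lv1 = (8.58824, 11.70588); divide by 11.70588 → v2 = (0.73367, 1.00000)
Requested entry of v2: 146/199 = 0.7337

0.7337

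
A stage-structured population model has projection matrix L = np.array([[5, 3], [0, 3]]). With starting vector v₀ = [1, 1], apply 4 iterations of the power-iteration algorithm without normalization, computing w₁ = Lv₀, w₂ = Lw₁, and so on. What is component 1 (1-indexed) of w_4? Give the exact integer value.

1441

w1 = Lv₀ = (5·1 + 3·1; 0·1 + 3·1) = (8, 3)
w2 = Lw1 = (5·8 + 3·3; 0·8 + 3·3) = (49, 9)
w3 = Lw2 = (272, 27)
w4 = Lw3 = (1441, 81)
The requested component of w4 is 1441.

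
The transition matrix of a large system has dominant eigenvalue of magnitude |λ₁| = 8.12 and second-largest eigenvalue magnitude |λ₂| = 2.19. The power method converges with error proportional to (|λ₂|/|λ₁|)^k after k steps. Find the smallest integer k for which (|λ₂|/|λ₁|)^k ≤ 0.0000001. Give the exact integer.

|λ₂/λ₁| = 2.19/8.12 = 0.26970
Need k ≥ ln(0.0000001) / ln(0.26970) = -16.1181 / -1.3104 ≈ 12.300
Smallest integer k satisfying the bound: 13

13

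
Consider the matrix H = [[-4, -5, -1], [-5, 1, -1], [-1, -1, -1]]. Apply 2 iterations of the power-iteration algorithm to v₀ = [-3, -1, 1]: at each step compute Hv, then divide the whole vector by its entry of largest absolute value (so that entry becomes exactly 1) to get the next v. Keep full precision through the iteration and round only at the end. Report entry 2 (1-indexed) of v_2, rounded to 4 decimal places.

Hv0 = (16.00000, 13.00000, 3.00000); divide by 16.00000 → v1 = (1.00000, 0.81250, 0.18750)
Hv1 = (-8.25000, -4.37500, -2.00000); divide by -8.25000 → v2 = (1.00000, 0.53030, 0.24242)
Requested entry of v2: -70/-132 = 0.5303

0.5303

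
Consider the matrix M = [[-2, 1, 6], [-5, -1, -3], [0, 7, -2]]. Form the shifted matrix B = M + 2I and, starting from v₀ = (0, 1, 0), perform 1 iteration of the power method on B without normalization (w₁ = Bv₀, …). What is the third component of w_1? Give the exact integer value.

7

B = M + 2I has rows (0, 1, 6); (-5, 1, -3); (0, 7, 0)
w1 = Bv₀ = (0·0 + 1·1 + 6·0; (-5)·0 + 1·1 + (-3)·0; 0·0 + 7·1 + 0·0) = (1, 1, 7)
Requested component of w1: 7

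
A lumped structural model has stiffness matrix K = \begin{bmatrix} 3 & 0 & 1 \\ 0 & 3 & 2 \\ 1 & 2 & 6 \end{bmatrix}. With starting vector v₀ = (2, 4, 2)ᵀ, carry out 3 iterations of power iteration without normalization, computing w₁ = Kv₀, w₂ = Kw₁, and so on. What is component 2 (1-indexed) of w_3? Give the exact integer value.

w1 = Kv₀ = (3·2 + 0·4 + 1·2; 0·2 + 3·4 + 2·2; 1·2 + 2·4 + 6·2) = (8, 16, 22)
w2 = Kw1 = (3·8 + 0·16 + 1·22; 0·8 + 3·16 + 2·22; 1·8 + 2·16 + 6·22) = (46, 92, 172)
w3 = Kw2 = (310, 620, 1262)
The requested component of w3 is 620.

620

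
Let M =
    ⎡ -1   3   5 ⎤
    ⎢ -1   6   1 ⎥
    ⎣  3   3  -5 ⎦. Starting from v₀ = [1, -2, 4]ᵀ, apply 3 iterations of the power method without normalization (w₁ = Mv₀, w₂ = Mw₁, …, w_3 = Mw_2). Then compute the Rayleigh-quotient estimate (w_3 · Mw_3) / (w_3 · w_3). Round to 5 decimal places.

-6.23760

w1 = Mv₀ = (13, -9, -23)
w2 = Mw1 = (-155, -90, 127)
w3 = Mw2 = (520, -258, -1370)
Mw3 = (-8144, -3438, 7636)
w3·Mw3 = 520·(-8144) + (-258)·(-3438) + (-1370)·7636 = -13809196; w3·w3 = 520·520 + (-258)·(-258) + (-1370)·(-1370) = 2213864
λ ≈ -13809196/2213864 = -6.23760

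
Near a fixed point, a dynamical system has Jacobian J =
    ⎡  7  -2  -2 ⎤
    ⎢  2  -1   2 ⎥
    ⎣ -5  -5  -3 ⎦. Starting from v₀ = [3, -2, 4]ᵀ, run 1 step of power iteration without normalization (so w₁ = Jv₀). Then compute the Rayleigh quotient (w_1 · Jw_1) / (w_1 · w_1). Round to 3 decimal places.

w1 = Jv₀ = (17, 16, -17)
Jw1 = (121, -16, -114)
w1·Jw1 = 17·121 + 16·(-16) + (-17)·(-114) = 3739; w1·w1 = 17·17 + 16·16 + (-17)·(-17) = 834
λ ≈ 3739/834 = 4.483

4.483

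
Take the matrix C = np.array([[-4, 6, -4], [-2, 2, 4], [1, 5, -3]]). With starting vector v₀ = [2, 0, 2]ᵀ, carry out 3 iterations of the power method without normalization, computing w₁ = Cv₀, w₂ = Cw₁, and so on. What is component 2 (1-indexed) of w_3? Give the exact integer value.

w1 = Cv₀ = ((-4)·2 + 6·0 + (-4)·2; (-2)·2 + 2·0 + 4·2; 1·2 + 5·0 + (-3)·2) = (-16, 4, -4)
w2 = Cw1 = ((-4)·(-16) + 6·4 + (-4)·(-4); (-2)·(-16) + 2·4 + 4·(-4); 1·(-16) + 5·4 + (-3)·(-4)) = (104, 24, 16)
w3 = Cw2 = (-336, -96, 176)
The requested component of w3 is -96.

-96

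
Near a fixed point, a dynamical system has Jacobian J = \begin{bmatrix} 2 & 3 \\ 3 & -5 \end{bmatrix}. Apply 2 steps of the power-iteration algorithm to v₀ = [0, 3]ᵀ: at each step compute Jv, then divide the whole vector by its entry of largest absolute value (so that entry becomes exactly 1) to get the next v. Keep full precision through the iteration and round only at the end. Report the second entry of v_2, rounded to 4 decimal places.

Jv0 = (9.00000, -15.00000); divide by -15.00000 → v1 = (-0.60000, 1.00000)
Jv1 = (1.80000, -6.80000); divide by -6.80000 → v2 = (-0.26471, 1.00000)
Requested entry of v2: 102/102 = 1.0000

1.0000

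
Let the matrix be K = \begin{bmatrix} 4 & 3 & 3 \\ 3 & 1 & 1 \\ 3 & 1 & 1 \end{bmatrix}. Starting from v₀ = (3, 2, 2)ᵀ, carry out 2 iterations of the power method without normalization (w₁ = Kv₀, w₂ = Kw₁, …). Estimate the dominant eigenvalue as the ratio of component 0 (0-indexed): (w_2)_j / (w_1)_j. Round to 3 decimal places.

λ ≈ 7.250

w1 = Kv₀ = (4·3 + 3·2 + 3·2; 3·3 + 1·2 + 1·2; 3·3 + 1·2 + 1·2) = (24, 13, 13)
w2 = Kw1 = (4·24 + 3·13 + 3·13; 3·24 + 1·13 + 1·13; 3·24 + 1·13 + 1·13) = (174, 98, 98)
Ratio at component: 174 / 24 = 7.250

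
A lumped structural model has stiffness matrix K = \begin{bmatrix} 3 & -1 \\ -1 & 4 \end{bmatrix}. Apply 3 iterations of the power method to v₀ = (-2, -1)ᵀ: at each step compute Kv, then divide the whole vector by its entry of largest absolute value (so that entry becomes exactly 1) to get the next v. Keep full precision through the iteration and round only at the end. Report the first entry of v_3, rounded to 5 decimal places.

1.00000

Kv0 = (-5.000000, -2.000000); divide by -5.000000 → v1 = (1.000000, 0.400000)
Kv1 = (2.600000, 0.600000); divide by 2.600000 → v2 = (1.000000, 0.230769)
Kv2 = (2.769231, -0.076923); divide by 2.769231 → v3 = (1.000000, -0.027778)
Requested entry of v3: -36/-36 = 1.00000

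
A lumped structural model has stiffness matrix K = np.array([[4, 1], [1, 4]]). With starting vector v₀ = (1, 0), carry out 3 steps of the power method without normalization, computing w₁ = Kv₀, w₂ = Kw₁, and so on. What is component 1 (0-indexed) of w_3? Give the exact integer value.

w1 = Kv₀ = (4, 1)
w2 = Kw1 = (17, 8)
w3 = Kw2 = (76, 49)
The requested component of w3 is 49.

49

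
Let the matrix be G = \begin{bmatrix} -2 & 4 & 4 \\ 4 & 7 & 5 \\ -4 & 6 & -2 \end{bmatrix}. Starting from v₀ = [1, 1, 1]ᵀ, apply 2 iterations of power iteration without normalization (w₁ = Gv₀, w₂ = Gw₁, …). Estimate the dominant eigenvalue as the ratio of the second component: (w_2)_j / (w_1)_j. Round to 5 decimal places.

λ ≈ 8.50000

w1 = Gv₀ = (6, 16, 0)
w2 = Gw1 = (52, 136, 72)
Ratio at component: 136 / 16 = 8.50000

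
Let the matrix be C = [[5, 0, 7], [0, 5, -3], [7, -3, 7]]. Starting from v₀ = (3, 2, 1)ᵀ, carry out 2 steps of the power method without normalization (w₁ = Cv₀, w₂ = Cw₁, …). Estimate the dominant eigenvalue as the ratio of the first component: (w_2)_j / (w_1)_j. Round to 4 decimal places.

λ ≈ 12.0000

w1 = Cv₀ = (22, 7, 22)
w2 = Cw1 = (264, -31, 287)
Ratio at component: 264 / 22 = 12.0000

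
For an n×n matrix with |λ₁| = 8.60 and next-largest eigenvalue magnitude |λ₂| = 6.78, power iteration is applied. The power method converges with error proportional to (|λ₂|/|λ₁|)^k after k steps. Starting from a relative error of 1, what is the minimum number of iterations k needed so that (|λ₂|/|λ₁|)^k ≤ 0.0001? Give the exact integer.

|λ₂/λ₁| = 6.78/8.60 = 0.78837
Need k ≥ ln(0.0001) / ln(0.78837) = -9.2103 / -0.2378 ≈ 38.734
Smallest integer k satisfying the bound: 39

39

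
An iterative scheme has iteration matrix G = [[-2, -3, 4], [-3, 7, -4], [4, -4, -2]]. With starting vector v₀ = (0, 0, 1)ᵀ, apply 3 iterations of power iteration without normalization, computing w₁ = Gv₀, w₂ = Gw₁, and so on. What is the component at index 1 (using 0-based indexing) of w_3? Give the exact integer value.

w1 = Gv₀ = ((-2)·0 + (-3)·0 + 4·1; (-3)·0 + 7·0 + (-4)·1; 4·0 + (-4)·0 + (-2)·1) = (4, -4, -2)
w2 = Gw1 = ((-2)·4 + (-3)·(-4) + 4·(-2); (-3)·4 + 7·(-4) + (-4)·(-2); 4·4 + (-4)·(-4) + (-2)·(-2)) = (-4, -32, 36)
w3 = Gw2 = (248, -356, 40)
The requested component of w3 is -356.

-356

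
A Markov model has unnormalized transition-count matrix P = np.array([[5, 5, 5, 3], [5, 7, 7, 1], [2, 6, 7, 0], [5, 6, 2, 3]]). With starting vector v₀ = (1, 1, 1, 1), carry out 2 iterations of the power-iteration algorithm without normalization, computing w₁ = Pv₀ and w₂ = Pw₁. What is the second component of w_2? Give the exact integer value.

w1 = Pv₀ = (5·1 + 5·1 + 5·1 + 3·1; 5·1 + 7·1 + 7·1 + 1·1; 2·1 + 6·1 + 7·1 + 0·1; 5·1 + 6·1 + 2·1 + 3·1) = (18, 20, 15, 16)
w2 = Pw1 = (5·18 + 5·20 + 5·15 + 3·16; 5·18 + 7·20 + 7·15 + 1·16; 2·18 + 6·20 + 7·15 + 0·16; 5·18 + 6·20 + 2·15 + 3·16) = (313, 351, 261, 288)
The requested component of w2 is 351.

351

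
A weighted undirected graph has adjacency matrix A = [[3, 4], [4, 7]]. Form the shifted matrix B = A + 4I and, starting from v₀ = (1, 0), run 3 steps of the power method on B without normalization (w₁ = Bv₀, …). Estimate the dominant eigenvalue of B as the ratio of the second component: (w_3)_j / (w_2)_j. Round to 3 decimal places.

μ ≈ 14.611

B = A + 4I has rows (7, 4); (4, 11)
w1 = Bv₀ = (7·1 + 4·0; 4·1 + 11·0) = (7, 4)
w2 = Bw1 = (7·7 + 4·4; 4·7 + 11·4) = (65, 72)
w3 = Bw2 = (743, 1052)
Ratio: 1052/72 = 14.611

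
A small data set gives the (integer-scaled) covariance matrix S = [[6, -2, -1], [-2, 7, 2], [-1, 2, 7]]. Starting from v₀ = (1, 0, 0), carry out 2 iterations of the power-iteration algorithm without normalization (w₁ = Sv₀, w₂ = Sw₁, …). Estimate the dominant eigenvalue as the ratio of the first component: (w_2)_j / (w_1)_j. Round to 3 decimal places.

λ ≈ 6.833

w1 = Sv₀ = (6·1 + (-2)·0 + (-1)·0; (-2)·1 + 7·0 + 2·0; (-1)·1 + 2·0 + 7·0) = (6, -2, -1)
w2 = Sw1 = (6·6 + (-2)·(-2) + (-1)·(-1); (-2)·6 + 7·(-2) + 2·(-1); (-1)·6 + 2·(-2) + 7·(-1)) = (41, -28, -17)
Ratio at component: 41 / 6 = 6.833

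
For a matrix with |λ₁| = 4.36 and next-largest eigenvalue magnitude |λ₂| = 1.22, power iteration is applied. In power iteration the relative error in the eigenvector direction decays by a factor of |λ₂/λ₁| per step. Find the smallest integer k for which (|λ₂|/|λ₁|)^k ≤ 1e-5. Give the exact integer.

10

|λ₂/λ₁| = 1.22/4.36 = 0.27982
Need k ≥ ln(1e-5) / ln(0.27982) = -11.5129 / -1.2736 ≈ 9.040
Smallest integer k satisfying the bound: 10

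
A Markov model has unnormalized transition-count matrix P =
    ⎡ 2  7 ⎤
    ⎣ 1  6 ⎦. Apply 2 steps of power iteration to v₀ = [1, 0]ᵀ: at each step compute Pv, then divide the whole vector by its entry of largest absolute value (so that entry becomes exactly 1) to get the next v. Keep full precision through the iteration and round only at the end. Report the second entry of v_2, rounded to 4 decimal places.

Pv0 = (2.00000, 1.00000); divide by 2.00000 → v1 = (1.00000, 0.50000)
Pv1 = (5.50000, 4.00000); divide by 5.50000 → v2 = (1.00000, 0.72727)
Requested entry of v2: 8/11 = 0.7273

0.7273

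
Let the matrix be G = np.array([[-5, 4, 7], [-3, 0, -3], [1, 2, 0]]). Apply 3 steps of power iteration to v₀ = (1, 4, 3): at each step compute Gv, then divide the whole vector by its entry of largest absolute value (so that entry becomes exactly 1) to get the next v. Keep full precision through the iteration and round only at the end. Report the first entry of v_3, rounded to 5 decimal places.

0.70316

Gv0 = (32.000000, -12.000000, 9.000000); divide by 32.000000 → v1 = (1.000000, -0.375000, 0.281250)
Gv1 = (-4.531250, -3.843750, 0.250000); divide by -4.531250 → v2 = (1.000000, 0.848276, -0.055172)
Gv2 = (-1.993103, -2.834483, 2.696552); divide by -2.834483 → v3 = (0.703163, 1.000000, -0.951338)
Requested entry of v3: 289/411 = 0.70316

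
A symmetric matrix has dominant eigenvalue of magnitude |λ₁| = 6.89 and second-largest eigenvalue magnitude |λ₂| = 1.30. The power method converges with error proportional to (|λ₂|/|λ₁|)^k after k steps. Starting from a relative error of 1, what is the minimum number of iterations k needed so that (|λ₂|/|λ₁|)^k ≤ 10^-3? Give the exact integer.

|λ₂/λ₁| = 1.30/6.89 = 0.18868
Need k ≥ ln(10^-3) / ln(0.18868) = -6.9078 / -1.6677 ≈ 4.142
Smallest integer k satisfying the bound: 5

5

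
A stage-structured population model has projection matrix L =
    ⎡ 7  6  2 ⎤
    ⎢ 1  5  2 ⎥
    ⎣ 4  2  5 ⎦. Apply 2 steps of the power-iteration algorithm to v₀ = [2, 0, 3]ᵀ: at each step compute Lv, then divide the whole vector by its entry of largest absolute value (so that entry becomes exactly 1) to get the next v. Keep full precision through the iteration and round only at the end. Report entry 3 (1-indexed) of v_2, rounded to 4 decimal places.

0.9017

Lv0 = (20.00000, 8.00000, 23.00000); divide by 23.00000 → v1 = (0.86957, 0.34783, 1.00000)
Lv1 = (10.17391, 4.60870, 9.17391); divide by 10.17391 → v2 = (1.00000, 0.45299, 0.90171)
Requested entry of v2: 211/234 = 0.9017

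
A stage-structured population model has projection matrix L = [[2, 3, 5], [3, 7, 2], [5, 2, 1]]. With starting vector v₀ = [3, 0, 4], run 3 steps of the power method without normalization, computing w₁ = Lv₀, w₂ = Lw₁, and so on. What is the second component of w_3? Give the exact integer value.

2605

w1 = Lv₀ = (2·3 + 3·0 + 5·4; 3·3 + 7·0 + 2·4; 5·3 + 2·0 + 1·4) = (26, 17, 19)
w2 = Lw1 = (2·26 + 3·17 + 5·19; 3·26 + 7·17 + 2·19; 5·26 + 2·17 + 1·19) = (198, 235, 183)
w3 = Lw2 = (2016, 2605, 1643)
The requested component of w3 is 2605.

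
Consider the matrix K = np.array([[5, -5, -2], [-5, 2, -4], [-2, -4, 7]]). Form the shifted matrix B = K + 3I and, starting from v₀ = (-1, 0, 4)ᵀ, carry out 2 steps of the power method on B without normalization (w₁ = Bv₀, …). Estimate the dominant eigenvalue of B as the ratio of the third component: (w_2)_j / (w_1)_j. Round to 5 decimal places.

μ ≈ 11.80952

B = K + 3I has rows (8, -5, -2); (-5, 5, -4); (-2, -4, 10)
w1 = Bv₀ = (8·(-1) + (-5)·0 + (-2)·4; (-5)·(-1) + 5·0 + (-4)·4; (-2)·(-1) + (-4)·0 + 10·4) = (-16, -11, 42)
w2 = Bw1 = (8·(-16) + (-5)·(-11) + (-2)·42; (-5)·(-16) + 5·(-11) + (-4)·42; (-2)·(-16) + (-4)·(-11) + 10·42) = (-157, -143, 496)
Ratio: 496/42 = 11.80952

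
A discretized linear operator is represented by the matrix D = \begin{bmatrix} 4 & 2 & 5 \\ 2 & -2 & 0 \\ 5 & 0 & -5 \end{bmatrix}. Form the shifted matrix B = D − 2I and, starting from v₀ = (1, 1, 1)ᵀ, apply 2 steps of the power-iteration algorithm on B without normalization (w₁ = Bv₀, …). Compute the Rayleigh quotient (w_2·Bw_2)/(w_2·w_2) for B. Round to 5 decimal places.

μ ≈ -5.81428

B = D − 2I has rows (2, 2, 5); (2, -4, 0); (5, 0, -7)
w1 = Bv₀ = (9, -2, -2)
w2 = Bw1 = (4, 26, 59)
Bw2 = (355, -96, -393)
w2·Bw2 = -24263; w2·w2 = 4173; μ ≈ -24263/4173 = -5.81428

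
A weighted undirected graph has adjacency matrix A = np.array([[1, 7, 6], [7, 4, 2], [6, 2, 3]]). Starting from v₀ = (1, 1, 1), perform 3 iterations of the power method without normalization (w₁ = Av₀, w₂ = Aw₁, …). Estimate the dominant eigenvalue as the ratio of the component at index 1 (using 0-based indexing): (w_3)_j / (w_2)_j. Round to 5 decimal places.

λ ≈ 12.62209

w1 = Av₀ = (1·1 + 7·1 + 6·1; 7·1 + 4·1 + 2·1; 6·1 + 2·1 + 3·1) = (14, 13, 11)
w2 = Aw1 = (1·14 + 7·13 + 6·11; 7·14 + 4·13 + 2·11; 6·14 + 2·13 + 3·11) = (171, 172, 143)
w3 = Aw2 = (2233, 2171, 1799)
Ratio at component: 2171 / 172 = 12.62209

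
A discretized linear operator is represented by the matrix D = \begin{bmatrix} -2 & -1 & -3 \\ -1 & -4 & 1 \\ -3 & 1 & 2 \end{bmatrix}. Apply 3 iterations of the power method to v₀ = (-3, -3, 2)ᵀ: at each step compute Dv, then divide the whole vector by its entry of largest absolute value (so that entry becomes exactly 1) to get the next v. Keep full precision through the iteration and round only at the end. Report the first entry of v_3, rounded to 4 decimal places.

0.2554

Dv0 = (3.00000, 17.00000, 10.00000); divide by 17.00000 → v1 = (0.17647, 1.00000, 0.58824)
Dv1 = (-3.11765, -3.58824, 1.64706); divide by -3.58824 → v2 = (0.86885, 1.00000, -0.45902)
Dv2 = (-1.36066, -5.32787, -2.52459); divide by -5.32787 → v3 = (0.25538, 1.00000, 0.47385)
Requested entry of v3: 83/325 = 0.2554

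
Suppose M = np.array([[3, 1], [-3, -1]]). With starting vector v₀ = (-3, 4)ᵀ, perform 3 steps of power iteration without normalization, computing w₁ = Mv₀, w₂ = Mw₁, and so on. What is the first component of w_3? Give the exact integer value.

w1 = Mv₀ = (3·(-3) + 1·4; (-3)·(-3) + (-1)·4) = (-5, 5)
w2 = Mw1 = (3·(-5) + 1·5; (-3)·(-5) + (-1)·5) = (-10, 10)
w3 = Mw2 = (-20, 20)
The requested component of w3 is -20.

-20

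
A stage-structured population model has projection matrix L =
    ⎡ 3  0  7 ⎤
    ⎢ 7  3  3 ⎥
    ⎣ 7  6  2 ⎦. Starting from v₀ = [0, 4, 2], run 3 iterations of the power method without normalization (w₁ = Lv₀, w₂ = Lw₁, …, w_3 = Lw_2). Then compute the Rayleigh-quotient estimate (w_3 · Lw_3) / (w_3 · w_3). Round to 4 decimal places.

λ ≈ 12.3126

w1 = Lv₀ = (3·0 + 0·4 + 7·2; 7·0 + 3·4 + 3·2; 7·0 + 6·4 + 2·2) = (14, 18, 28)
w2 = Lw1 = (3·14 + 0·18 + 7·28; 7·14 + 3·18 + 3·28; 7·14 + 6·18 + 2·28) = (238, 236, 262)
w3 = Lw2 = (2548, 3160, 3606)
Lw3 = (32886, 38134, 44008)
w3·Lw3 = 2548·32886 + 3160·38134 + 3606·44008 = 362989816; w3·w3 = 2548·2548 + 3160·3160 + 3606·3606 = 29481140
λ ≈ 362989816/29481140 = 12.3126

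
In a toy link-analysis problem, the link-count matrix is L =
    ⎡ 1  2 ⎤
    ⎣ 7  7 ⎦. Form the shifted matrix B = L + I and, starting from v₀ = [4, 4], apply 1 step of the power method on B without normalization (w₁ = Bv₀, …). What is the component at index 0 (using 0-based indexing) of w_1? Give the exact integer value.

16

B = L + I has rows (2, 2); (7, 8)
w1 = Bv₀ = (16, 60)
Requested component of w1: 16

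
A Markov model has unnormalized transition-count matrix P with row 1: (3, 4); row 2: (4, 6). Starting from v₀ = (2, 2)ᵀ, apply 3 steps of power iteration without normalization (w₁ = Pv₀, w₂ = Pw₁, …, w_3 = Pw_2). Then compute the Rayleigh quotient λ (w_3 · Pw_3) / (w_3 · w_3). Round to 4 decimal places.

λ ≈ 8.7720

w1 = Pv₀ = (14, 20)
w2 = Pw1 = (122, 176)
w3 = Pw2 = (1070, 1544)
Pw3 = (9386, 13544)
w3·Pw3 = 1070·9386 + 1544·13544 = 30954956; w3·w3 = 1070·1070 + 1544·1544 = 3528836
λ ≈ 30954956/3528836 = 8.7720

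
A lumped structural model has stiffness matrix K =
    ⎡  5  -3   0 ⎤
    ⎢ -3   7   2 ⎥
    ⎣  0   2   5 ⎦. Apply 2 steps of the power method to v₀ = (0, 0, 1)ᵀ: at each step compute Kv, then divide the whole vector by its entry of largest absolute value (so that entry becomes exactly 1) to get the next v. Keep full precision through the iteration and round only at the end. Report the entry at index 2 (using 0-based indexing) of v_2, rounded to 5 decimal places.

Kv0 = (0.000000, 2.000000, 5.000000); divide by 5.000000 → v1 = (0.000000, 0.400000, 1.000000)
Kv1 = (-1.200000, 4.800000, 5.800000); divide by 5.800000 → v2 = (-0.206897, 0.827586, 1.000000)
Requested entry of v2: 29/29 = 1.00000

1.00000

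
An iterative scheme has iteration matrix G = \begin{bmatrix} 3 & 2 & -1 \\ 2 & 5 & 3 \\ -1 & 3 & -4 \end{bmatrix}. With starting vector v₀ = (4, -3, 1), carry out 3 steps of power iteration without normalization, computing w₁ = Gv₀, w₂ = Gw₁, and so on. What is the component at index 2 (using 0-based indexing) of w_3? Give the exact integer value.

w1 = Gv₀ = (3·4 + 2·(-3) + (-1)·1; 2·4 + 5·(-3) + 3·1; (-1)·4 + 3·(-3) + (-4)·1) = (5, -4, -17)
w2 = Gw1 = (3·5 + 2·(-4) + (-1)·(-17); 2·5 + 5·(-4) + 3·(-17); (-1)·5 + 3·(-4) + (-4)·(-17)) = (24, -61, 51)
w3 = Gw2 = (-101, -104, -411)
The requested component of w3 is -411.

-411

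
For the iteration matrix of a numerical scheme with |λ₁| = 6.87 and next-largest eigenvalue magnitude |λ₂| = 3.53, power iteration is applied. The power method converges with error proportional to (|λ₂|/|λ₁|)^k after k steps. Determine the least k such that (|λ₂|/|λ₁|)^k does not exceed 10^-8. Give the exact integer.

|λ₂/λ₁| = 3.53/6.87 = 0.51383
Need k ≥ ln(10^-8) / ln(0.51383) = -18.4207 / -0.6659 ≈ 27.664
Smallest integer k satisfying the bound: 28

28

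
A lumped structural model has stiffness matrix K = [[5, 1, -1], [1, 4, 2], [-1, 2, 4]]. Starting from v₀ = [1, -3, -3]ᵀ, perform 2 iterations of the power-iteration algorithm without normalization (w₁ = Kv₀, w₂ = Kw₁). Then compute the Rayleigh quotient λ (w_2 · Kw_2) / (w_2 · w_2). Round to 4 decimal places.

5.9849

w1 = Kv₀ = (5, -17, -19)
w2 = Kw1 = (27, -101, -115)
Kw2 = (149, -607, -689)
w2·Kw2 = 27·149 + (-101)·(-607) + (-115)·(-689) = 144565; w2·w2 = 27·27 + (-101)·(-101) + (-115)·(-115) = 24155
λ ≈ 144565/24155 = 5.9849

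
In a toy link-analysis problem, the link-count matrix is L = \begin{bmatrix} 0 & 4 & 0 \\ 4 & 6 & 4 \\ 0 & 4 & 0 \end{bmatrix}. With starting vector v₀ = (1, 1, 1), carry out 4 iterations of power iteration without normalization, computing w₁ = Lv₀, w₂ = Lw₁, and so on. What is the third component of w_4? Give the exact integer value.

4576

w1 = Lv₀ = (0·1 + 4·1 + 0·1; 4·1 + 6·1 + 4·1; 0·1 + 4·1 + 0·1) = (4, 14, 4)
w2 = Lw1 = (0·4 + 4·14 + 0·4; 4·4 + 6·14 + 4·4; 0·4 + 4·14 + 0·4) = (56, 116, 56)
w3 = Lw2 = (464, 1144, 464)
w4 = Lw3 = (4576, 10576, 4576)
The requested component of w4 is 4576.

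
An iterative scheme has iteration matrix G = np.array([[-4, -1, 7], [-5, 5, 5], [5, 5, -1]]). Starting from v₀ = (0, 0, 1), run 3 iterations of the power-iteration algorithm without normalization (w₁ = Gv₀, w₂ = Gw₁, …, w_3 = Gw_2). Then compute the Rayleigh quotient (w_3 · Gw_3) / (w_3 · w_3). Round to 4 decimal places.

w1 = Gv₀ = ((-4)·0 + (-1)·0 + 7·1; (-5)·0 + 5·0 + 5·1; 5·0 + 5·0 + (-1)·1) = (7, 5, -1)
w2 = Gw1 = ((-4)·7 + (-1)·5 + 7·(-1); (-5)·7 + 5·5 + 5·(-1); 5·7 + 5·5 + (-1)·(-1)) = (-40, -15, 61)
w3 = Gw2 = (602, 430, -336)
Gw3 = (-5190, -2540, 5496)
w3·Gw3 = 602·(-5190) + 430·(-2540) + (-336)·5496 = -6063236; w3·w3 = 602·602 + 430·430 + (-336)·(-336) = 660200
λ ≈ -6063236/660200 = -9.1839

λ ≈ -9.1839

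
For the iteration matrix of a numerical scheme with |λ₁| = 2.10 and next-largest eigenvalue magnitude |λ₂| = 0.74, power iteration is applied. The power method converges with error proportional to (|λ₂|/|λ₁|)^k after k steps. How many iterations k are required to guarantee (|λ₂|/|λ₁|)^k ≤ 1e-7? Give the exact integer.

16

|λ₂/λ₁| = 0.74/2.10 = 0.35238
Need k ≥ ln(1e-7) / ln(0.35238) = -16.1181 / -1.0430 ≈ 15.453
Smallest integer k satisfying the bound: 16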